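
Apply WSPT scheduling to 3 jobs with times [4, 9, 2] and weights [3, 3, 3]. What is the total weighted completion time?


Compute p/w ratios and sort ascending (WSPT): [(2, 3), (4, 3), (9, 3)]
Compute weighted completion times:
  Job (p=2,w=3): C=2, w*C=3*2=6
  Job (p=4,w=3): C=6, w*C=3*6=18
  Job (p=9,w=3): C=15, w*C=3*15=45
Total weighted completion time = 69

69


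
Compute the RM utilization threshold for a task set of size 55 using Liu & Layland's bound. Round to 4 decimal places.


Compute 2^(1/55) = 1.0126824244
Subtract 1: 1.0126824244 - 1 = 0.0126824244
Multiply by n: 55 * 0.0126824244 = 0.6975333420
Round to 4 dp: 0.6975

0.6975


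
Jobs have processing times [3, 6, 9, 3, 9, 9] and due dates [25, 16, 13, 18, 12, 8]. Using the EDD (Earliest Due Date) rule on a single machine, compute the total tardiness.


Sort by due date (EDD order): [(9, 8), (9, 12), (9, 13), (6, 16), (3, 18), (3, 25)]
Compute completion times and tardiness:
  Job 1: p=9, d=8, C=9, tardiness=max(0,9-8)=1
  Job 2: p=9, d=12, C=18, tardiness=max(0,18-12)=6
  Job 3: p=9, d=13, C=27, tardiness=max(0,27-13)=14
  Job 4: p=6, d=16, C=33, tardiness=max(0,33-16)=17
  Job 5: p=3, d=18, C=36, tardiness=max(0,36-18)=18
  Job 6: p=3, d=25, C=39, tardiness=max(0,39-25)=14
Total tardiness = 70

70


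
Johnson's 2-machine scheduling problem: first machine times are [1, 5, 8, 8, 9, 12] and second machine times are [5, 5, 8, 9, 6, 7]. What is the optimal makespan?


Apply Johnson's rule:
  Group 1 (a <= b): [(1, 1, 5), (2, 5, 5), (3, 8, 8), (4, 8, 9)]
  Group 2 (a > b): [(6, 12, 7), (5, 9, 6)]
Optimal job order: [1, 2, 3, 4, 6, 5]
Schedule:
  Job 1: M1 done at 1, M2 done at 6
  Job 2: M1 done at 6, M2 done at 11
  Job 3: M1 done at 14, M2 done at 22
  Job 4: M1 done at 22, M2 done at 31
  Job 6: M1 done at 34, M2 done at 41
  Job 5: M1 done at 43, M2 done at 49
Makespan = 49

49


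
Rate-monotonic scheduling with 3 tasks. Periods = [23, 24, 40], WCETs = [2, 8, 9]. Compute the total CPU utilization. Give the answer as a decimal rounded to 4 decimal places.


Compute individual utilizations (exact fractions):
  Task 1: C/T = 2/23 (approx. 0.087)
  Task 2: C/T = 8/24 = 1/3 (approx. 0.3333)
  Task 3: C/T = 9/40 (approx. 0.225)
Total utilization U = 2/23 + 1/3 + 9/40 = 1781/2760
Rounded to 4 decimal places: U = 0.6453
RM (Liu & Layland) bound for 3 tasks = 0.779763; compare with U = 1781/2760 (approx. 0.645290)
U <= bound, so schedulable by RM sufficient condition.

0.6453


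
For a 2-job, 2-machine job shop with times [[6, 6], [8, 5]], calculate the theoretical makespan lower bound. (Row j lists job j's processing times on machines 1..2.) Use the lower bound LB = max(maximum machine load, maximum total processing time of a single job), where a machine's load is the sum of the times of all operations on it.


Machine loads:
  Machine 1: 6 + 8 = 14
  Machine 2: 6 + 5 = 11
Max machine load = 14
Job totals:
  Job 1: 12
  Job 2: 13
Max job total = 13
Lower bound = max(14, 13) = 14

14


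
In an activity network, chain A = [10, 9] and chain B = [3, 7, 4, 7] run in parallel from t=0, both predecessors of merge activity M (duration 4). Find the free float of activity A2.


ES(A2) = sum of predecessors on chain A = 10
EF(A2) = ES + duration = 10 + 9 = 19
Successor of A2 is M. ES(M) = max(sum(A), sum(B)) = max(19, 21) = 21
Free float = ES(successor) - EF(current) = 21 - 19 = 2

2


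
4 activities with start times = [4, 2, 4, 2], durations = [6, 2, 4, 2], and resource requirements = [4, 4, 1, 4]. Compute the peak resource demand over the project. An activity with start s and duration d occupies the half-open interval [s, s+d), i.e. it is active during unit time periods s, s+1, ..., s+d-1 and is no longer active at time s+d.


Each activity i is active on [start_i, start_i + duration_i).
Compute total resource usage per time slot:
  t=0: active resources = [], total = 0
  t=1: active resources = [], total = 0
  t=2: active resources = [4, 4], total = 8
  t=3: active resources = [4, 4], total = 8
  t=4: active resources = [4, 1], total = 5
  t=5: active resources = [4, 1], total = 5
  t=6: active resources = [4, 1], total = 5
  t=7: active resources = [4, 1], total = 5
  t=8: active resources = [4], total = 4
  t=9: active resources = [4], total = 4
Peak resource demand = 8

8


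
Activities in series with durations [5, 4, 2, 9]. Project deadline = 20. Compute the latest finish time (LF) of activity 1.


LF(activity 1) = deadline - sum of successor durations
Successors: activities 2 through 4 with durations [4, 2, 9]
Sum of successor durations = 15
LF = 20 - 15 = 5

5


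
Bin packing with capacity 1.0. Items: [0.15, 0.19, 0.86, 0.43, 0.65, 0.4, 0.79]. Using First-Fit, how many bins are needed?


Place items sequentially using First-Fit:
  Item 0.15 -> new Bin 1
  Item 0.19 -> Bin 1 (now 0.34)
  Item 0.86 -> new Bin 2
  Item 0.43 -> Bin 1 (now 0.77)
  Item 0.65 -> new Bin 3
  Item 0.4 -> new Bin 4
  Item 0.79 -> new Bin 5
Total bins used = 5

5


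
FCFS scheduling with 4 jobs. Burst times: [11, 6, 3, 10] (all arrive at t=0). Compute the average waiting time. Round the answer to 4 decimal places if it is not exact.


FCFS order (as given): [11, 6, 3, 10]
Waiting times:
  Job 1: wait = 0
  Job 2: wait = 11
  Job 3: wait = 17
  Job 4: wait = 20
Sum of waiting times = 48
Average waiting time = 48/4 = 12.0

12.0


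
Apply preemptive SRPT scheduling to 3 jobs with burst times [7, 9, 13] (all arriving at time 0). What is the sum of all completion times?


Since all jobs arrive at t=0, SRPT equals SPT ordering.
SPT order: [7, 9, 13]
Completion times:
  Job 1: p=7, C=7
  Job 2: p=9, C=16
  Job 3: p=13, C=29
Total completion time = 7 + 16 + 29 = 52

52


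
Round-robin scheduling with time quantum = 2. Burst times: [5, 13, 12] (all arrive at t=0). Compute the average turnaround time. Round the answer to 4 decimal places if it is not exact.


Time quantum = 2
Execution trace:
  J1 runs 2 units, time = 2
  J2 runs 2 units, time = 4
  J3 runs 2 units, time = 6
  J1 runs 2 units, time = 8
  J2 runs 2 units, time = 10
  J3 runs 2 units, time = 12
  J1 runs 1 units, time = 13
  J2 runs 2 units, time = 15
  J3 runs 2 units, time = 17
  J2 runs 2 units, time = 19
  J3 runs 2 units, time = 21
  J2 runs 2 units, time = 23
  J3 runs 2 units, time = 25
  J2 runs 2 units, time = 27
  J3 runs 2 units, time = 29
  J2 runs 1 units, time = 30
Finish times: [13, 30, 29]
Average turnaround = 72/3 = 24.0

24.0


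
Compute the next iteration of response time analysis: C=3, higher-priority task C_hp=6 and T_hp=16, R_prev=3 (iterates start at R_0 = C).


R_next = C + ceil(R_prev / T_hp) * C_hp
ceil(3 / 16) = ceil(0.1875) = 1
Interference = 1 * 6 = 6
R_next = 3 + 6 = 9

9


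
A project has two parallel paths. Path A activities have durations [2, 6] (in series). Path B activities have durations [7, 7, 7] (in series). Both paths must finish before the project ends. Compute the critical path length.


Path A total = 2 + 6 = 8
Path B total = 7 + 7 + 7 = 21
Critical path = longest path = max(8, 21) = 21

21


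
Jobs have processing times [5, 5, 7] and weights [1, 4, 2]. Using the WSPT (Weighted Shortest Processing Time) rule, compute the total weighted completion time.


Compute p/w ratios and sort ascending (WSPT): [(5, 4), (7, 2), (5, 1)]
Compute weighted completion times:
  Job (p=5,w=4): C=5, w*C=4*5=20
  Job (p=7,w=2): C=12, w*C=2*12=24
  Job (p=5,w=1): C=17, w*C=1*17=17
Total weighted completion time = 61

61


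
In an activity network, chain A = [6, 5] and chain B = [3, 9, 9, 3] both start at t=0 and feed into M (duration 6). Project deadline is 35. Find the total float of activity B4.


Forward pass: ES(B4) = sum of predecessors on chain B = 21
EF = ES + duration = 21 + 3 = 24
Backward pass: LF(M) = deadline = 35; LS(M) = 35 - 6 = 29
LF(B4) = LS(M) - sum(successors on chain B) = 29 - 0 = 29
LS = LF - duration = 29 - 3 = 26
Total float = LS - ES = 26 - 21 = 5

5


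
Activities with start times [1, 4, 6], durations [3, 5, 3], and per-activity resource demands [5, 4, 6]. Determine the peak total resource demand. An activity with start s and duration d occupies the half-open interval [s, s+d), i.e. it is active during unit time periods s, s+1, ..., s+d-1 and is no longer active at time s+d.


Each activity i is active on [start_i, start_i + duration_i).
Compute total resource usage per time slot:
  t=0: active resources = [], total = 0
  t=1: active resources = [5], total = 5
  t=2: active resources = [5], total = 5
  t=3: active resources = [5], total = 5
  t=4: active resources = [4], total = 4
  t=5: active resources = [4], total = 4
  t=6: active resources = [4, 6], total = 10
  t=7: active resources = [4, 6], total = 10
  t=8: active resources = [4, 6], total = 10
Peak resource demand = 10

10


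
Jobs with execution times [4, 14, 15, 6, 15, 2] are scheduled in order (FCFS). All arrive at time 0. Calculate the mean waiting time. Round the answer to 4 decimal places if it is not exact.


FCFS order (as given): [4, 14, 15, 6, 15, 2]
Waiting times:
  Job 1: wait = 0
  Job 2: wait = 4
  Job 3: wait = 18
  Job 4: wait = 33
  Job 5: wait = 39
  Job 6: wait = 54
Sum of waiting times = 148
Average waiting time = 148/6 = 24.6667

24.6667


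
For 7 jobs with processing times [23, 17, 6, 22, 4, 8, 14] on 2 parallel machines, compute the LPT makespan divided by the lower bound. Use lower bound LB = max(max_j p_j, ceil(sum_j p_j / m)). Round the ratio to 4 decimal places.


LPT order: [23, 22, 17, 14, 8, 6, 4]
Machine loads after assignment: [49, 45]
LPT makespan = 49
Lower bound = max(max_job, ceil(total/2)) = max(23, 47) = 47
Ratio = 49 / 47 = 1.0426

1.0426


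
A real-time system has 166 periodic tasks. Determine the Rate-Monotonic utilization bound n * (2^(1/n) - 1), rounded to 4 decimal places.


Compute 2^(1/166) = 1.0041843153
Subtract 1: 1.0041843153 - 1 = 0.0041843153
Multiply by n: 166 * 0.0041843153 = 0.6945963398
Round to 4 dp: 0.6946

0.6946


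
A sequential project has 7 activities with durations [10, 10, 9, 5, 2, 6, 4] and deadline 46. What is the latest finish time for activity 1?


LF(activity 1) = deadline - sum of successor durations
Successors: activities 2 through 7 with durations [10, 9, 5, 2, 6, 4]
Sum of successor durations = 36
LF = 46 - 36 = 10

10


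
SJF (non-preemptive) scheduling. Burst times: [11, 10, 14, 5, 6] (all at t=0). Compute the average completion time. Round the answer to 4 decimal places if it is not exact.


SJF order (ascending): [5, 6, 10, 11, 14]
Completion times:
  Job 1: burst=5, C=5
  Job 2: burst=6, C=11
  Job 3: burst=10, C=21
  Job 4: burst=11, C=32
  Job 5: burst=14, C=46
Average completion = 115/5 = 23.0

23.0


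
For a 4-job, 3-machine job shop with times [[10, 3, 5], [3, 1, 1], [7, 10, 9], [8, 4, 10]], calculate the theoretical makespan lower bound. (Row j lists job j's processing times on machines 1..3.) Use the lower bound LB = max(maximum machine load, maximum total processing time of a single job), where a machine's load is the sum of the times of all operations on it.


Machine loads:
  Machine 1: 10 + 3 + 7 + 8 = 28
  Machine 2: 3 + 1 + 10 + 4 = 18
  Machine 3: 5 + 1 + 9 + 10 = 25
Max machine load = 28
Job totals:
  Job 1: 18
  Job 2: 5
  Job 3: 26
  Job 4: 22
Max job total = 26
Lower bound = max(28, 26) = 28

28


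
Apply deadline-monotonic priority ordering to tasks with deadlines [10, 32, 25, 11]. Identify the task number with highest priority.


Sort tasks by relative deadline (ascending):
  Task 1: deadline = 10
  Task 4: deadline = 11
  Task 3: deadline = 25
  Task 2: deadline = 32
Priority order (highest first): [1, 4, 3, 2]
Highest priority task = 1

1


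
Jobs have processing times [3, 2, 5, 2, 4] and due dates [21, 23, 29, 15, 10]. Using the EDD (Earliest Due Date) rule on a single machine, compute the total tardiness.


Sort by due date (EDD order): [(4, 10), (2, 15), (3, 21), (2, 23), (5, 29)]
Compute completion times and tardiness:
  Job 1: p=4, d=10, C=4, tardiness=max(0,4-10)=0
  Job 2: p=2, d=15, C=6, tardiness=max(0,6-15)=0
  Job 3: p=3, d=21, C=9, tardiness=max(0,9-21)=0
  Job 4: p=2, d=23, C=11, tardiness=max(0,11-23)=0
  Job 5: p=5, d=29, C=16, tardiness=max(0,16-29)=0
Total tardiness = 0

0


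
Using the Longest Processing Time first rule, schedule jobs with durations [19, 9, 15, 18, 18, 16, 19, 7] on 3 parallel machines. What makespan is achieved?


Sort jobs in decreasing order (LPT): [19, 19, 18, 18, 16, 15, 9, 7]
Assign each job to the least loaded machine:
  Machine 1: jobs [19, 16, 7], load = 42
  Machine 2: jobs [19, 15, 9], load = 43
  Machine 3: jobs [18, 18], load = 36
Makespan = max load = 43

43


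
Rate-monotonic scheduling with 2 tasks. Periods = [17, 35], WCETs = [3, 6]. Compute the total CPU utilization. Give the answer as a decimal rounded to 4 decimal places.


Compute individual utilizations (exact fractions):
  Task 1: C/T = 3/17 (approx. 0.1765)
  Task 2: C/T = 6/35 (approx. 0.1714)
Total utilization U = 3/17 + 6/35 = 207/595
Rounded to 4 decimal places: U = 0.3479
RM (Liu & Layland) bound for 2 tasks = 0.828427; compare with U = 207/595 (approx. 0.347899)
U <= bound, so schedulable by RM sufficient condition.

0.3479


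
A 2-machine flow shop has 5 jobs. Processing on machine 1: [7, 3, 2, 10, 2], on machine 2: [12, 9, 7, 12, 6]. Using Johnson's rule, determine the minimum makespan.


Apply Johnson's rule:
  Group 1 (a <= b): [(3, 2, 7), (5, 2, 6), (2, 3, 9), (1, 7, 12), (4, 10, 12)]
  Group 2 (a > b): []
Optimal job order: [3, 5, 2, 1, 4]
Schedule:
  Job 3: M1 done at 2, M2 done at 9
  Job 5: M1 done at 4, M2 done at 15
  Job 2: M1 done at 7, M2 done at 24
  Job 1: M1 done at 14, M2 done at 36
  Job 4: M1 done at 24, M2 done at 48
Makespan = 48

48


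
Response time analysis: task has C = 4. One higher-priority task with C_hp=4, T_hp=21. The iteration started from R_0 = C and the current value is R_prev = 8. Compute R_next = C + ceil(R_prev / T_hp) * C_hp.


R_next = C + ceil(R_prev / T_hp) * C_hp
ceil(8 / 21) = ceil(0.381) = 1
Interference = 1 * 4 = 4
R_next = 4 + 4 = 8
R_next = R_prev, so the iteration has converged (response time = 8).

8


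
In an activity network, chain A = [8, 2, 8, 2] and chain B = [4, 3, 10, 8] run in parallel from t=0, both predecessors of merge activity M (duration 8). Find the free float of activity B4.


ES(B4) = sum of predecessors on chain B = 17
EF(B4) = ES + duration = 17 + 8 = 25
Successor of B4 is M. ES(M) = max(sum(A), sum(B)) = max(20, 25) = 25
Free float = ES(successor) - EF(current) = 25 - 25 = 0

0


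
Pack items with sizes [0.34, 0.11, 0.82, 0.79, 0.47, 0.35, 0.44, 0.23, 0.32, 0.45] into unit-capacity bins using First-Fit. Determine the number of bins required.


Place items sequentially using First-Fit:
  Item 0.34 -> new Bin 1
  Item 0.11 -> Bin 1 (now 0.45)
  Item 0.82 -> new Bin 2
  Item 0.79 -> new Bin 3
  Item 0.47 -> Bin 1 (now 0.92)
  Item 0.35 -> new Bin 4
  Item 0.44 -> Bin 4 (now 0.79)
  Item 0.23 -> new Bin 5
  Item 0.32 -> Bin 5 (now 0.55)
  Item 0.45 -> Bin 5 (now 1.0)
Total bins used = 5

5


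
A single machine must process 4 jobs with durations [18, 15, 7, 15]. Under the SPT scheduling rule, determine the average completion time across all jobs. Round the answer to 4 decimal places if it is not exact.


Sort jobs by processing time (SPT order): [7, 15, 15, 18]
Compute completion times sequentially:
  Job 1: processing = 7, completes at 7
  Job 2: processing = 15, completes at 22
  Job 3: processing = 15, completes at 37
  Job 4: processing = 18, completes at 55
Sum of completion times = 121
Average completion time = 121/4 = 30.25

30.25


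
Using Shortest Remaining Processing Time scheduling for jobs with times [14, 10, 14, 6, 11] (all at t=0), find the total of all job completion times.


Since all jobs arrive at t=0, SRPT equals SPT ordering.
SPT order: [6, 10, 11, 14, 14]
Completion times:
  Job 1: p=6, C=6
  Job 2: p=10, C=16
  Job 3: p=11, C=27
  Job 4: p=14, C=41
  Job 5: p=14, C=55
Total completion time = 6 + 16 + 27 + 41 + 55 = 145

145


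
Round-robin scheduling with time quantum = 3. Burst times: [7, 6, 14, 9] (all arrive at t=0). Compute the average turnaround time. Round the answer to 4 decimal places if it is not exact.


Time quantum = 3
Execution trace:
  J1 runs 3 units, time = 3
  J2 runs 3 units, time = 6
  J3 runs 3 units, time = 9
  J4 runs 3 units, time = 12
  J1 runs 3 units, time = 15
  J2 runs 3 units, time = 18
  J3 runs 3 units, time = 21
  J4 runs 3 units, time = 24
  J1 runs 1 units, time = 25
  J3 runs 3 units, time = 28
  J4 runs 3 units, time = 31
  J3 runs 3 units, time = 34
  J3 runs 2 units, time = 36
Finish times: [25, 18, 36, 31]
Average turnaround = 110/4 = 27.5

27.5


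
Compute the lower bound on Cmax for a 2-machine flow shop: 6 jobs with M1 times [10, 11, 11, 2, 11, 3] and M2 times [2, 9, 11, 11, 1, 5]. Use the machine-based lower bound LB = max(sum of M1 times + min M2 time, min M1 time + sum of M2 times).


LB1 = sum(M1 times) + min(M2 times) = 48 + 1 = 49
LB2 = min(M1 times) + sum(M2 times) = 2 + 39 = 41
Lower bound = max(LB1, LB2) = max(49, 41) = 49

49


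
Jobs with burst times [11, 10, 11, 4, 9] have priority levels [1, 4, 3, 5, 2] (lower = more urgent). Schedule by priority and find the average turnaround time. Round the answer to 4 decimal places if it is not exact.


Sort by priority (ascending = highest first):
Order: [(1, 11), (2, 9), (3, 11), (4, 10), (5, 4)]
Completion times:
  Priority 1, burst=11, C=11
  Priority 2, burst=9, C=20
  Priority 3, burst=11, C=31
  Priority 4, burst=10, C=41
  Priority 5, burst=4, C=45
Average turnaround = 148/5 = 29.6

29.6


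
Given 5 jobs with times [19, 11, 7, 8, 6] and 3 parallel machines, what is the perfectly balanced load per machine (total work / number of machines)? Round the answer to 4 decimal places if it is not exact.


Total processing time = 19 + 11 + 7 + 8 + 6 = 51
Number of machines = 3
Ideal balanced load = 51 / 3 = 17.0

17.0


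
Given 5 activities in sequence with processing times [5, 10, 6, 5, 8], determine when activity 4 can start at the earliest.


Activity 4 starts after activities 1 through 3 complete.
Predecessor durations: [5, 10, 6]
ES = 5 + 10 + 6 = 21

21


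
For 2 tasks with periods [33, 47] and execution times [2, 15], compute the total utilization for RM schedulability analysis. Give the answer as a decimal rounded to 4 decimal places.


Compute individual utilizations (exact fractions):
  Task 1: C/T = 2/33 (approx. 0.0606)
  Task 2: C/T = 15/47 (approx. 0.3191)
Total utilization U = 2/33 + 15/47 = 589/1551
Rounded to 4 decimal places: U = 0.3798
RM (Liu & Layland) bound for 2 tasks = 0.828427; compare with U = 589/1551 (approx. 0.379755)
U <= bound, so schedulable by RM sufficient condition.

0.3798


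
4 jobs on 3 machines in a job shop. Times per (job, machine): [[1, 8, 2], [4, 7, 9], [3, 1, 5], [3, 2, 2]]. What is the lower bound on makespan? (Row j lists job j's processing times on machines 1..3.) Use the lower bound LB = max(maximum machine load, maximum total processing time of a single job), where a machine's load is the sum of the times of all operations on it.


Machine loads:
  Machine 1: 1 + 4 + 3 + 3 = 11
  Machine 2: 8 + 7 + 1 + 2 = 18
  Machine 3: 2 + 9 + 5 + 2 = 18
Max machine load = 18
Job totals:
  Job 1: 11
  Job 2: 20
  Job 3: 9
  Job 4: 7
Max job total = 20
Lower bound = max(18, 20) = 20

20


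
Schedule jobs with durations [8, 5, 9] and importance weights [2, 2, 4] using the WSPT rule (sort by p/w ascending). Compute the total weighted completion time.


Compute p/w ratios and sort ascending (WSPT): [(9, 4), (5, 2), (8, 2)]
Compute weighted completion times:
  Job (p=9,w=4): C=9, w*C=4*9=36
  Job (p=5,w=2): C=14, w*C=2*14=28
  Job (p=8,w=2): C=22, w*C=2*22=44
Total weighted completion time = 108

108


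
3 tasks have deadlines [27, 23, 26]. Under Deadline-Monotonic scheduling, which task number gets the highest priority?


Sort tasks by relative deadline (ascending):
  Task 2: deadline = 23
  Task 3: deadline = 26
  Task 1: deadline = 27
Priority order (highest first): [2, 3, 1]
Highest priority task = 2

2


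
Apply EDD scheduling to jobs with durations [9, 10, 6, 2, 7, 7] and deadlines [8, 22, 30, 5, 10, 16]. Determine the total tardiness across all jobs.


Sort by due date (EDD order): [(2, 5), (9, 8), (7, 10), (7, 16), (10, 22), (6, 30)]
Compute completion times and tardiness:
  Job 1: p=2, d=5, C=2, tardiness=max(0,2-5)=0
  Job 2: p=9, d=8, C=11, tardiness=max(0,11-8)=3
  Job 3: p=7, d=10, C=18, tardiness=max(0,18-10)=8
  Job 4: p=7, d=16, C=25, tardiness=max(0,25-16)=9
  Job 5: p=10, d=22, C=35, tardiness=max(0,35-22)=13
  Job 6: p=6, d=30, C=41, tardiness=max(0,41-30)=11
Total tardiness = 44

44


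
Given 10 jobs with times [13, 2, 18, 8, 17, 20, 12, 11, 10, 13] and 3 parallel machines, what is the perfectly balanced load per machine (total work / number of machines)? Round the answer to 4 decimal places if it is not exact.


Total processing time = 13 + 2 + 18 + 8 + 17 + 20 + 12 + 11 + 10 + 13 = 124
Number of machines = 3
Ideal balanced load = 124 / 3 = 41.3333

41.3333


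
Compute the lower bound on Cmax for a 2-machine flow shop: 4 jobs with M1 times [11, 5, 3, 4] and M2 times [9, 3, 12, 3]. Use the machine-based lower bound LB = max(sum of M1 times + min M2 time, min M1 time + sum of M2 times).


LB1 = sum(M1 times) + min(M2 times) = 23 + 3 = 26
LB2 = min(M1 times) + sum(M2 times) = 3 + 27 = 30
Lower bound = max(LB1, LB2) = max(26, 30) = 30

30


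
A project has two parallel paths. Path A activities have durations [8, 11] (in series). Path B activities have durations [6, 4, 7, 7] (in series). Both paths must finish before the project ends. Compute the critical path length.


Path A total = 8 + 11 = 19
Path B total = 6 + 4 + 7 + 7 = 24
Critical path = longest path = max(19, 24) = 24

24


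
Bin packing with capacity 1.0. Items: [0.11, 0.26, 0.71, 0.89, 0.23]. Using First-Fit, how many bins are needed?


Place items sequentially using First-Fit:
  Item 0.11 -> new Bin 1
  Item 0.26 -> Bin 1 (now 0.37)
  Item 0.71 -> new Bin 2
  Item 0.89 -> new Bin 3
  Item 0.23 -> Bin 1 (now 0.6)
Total bins used = 3

3


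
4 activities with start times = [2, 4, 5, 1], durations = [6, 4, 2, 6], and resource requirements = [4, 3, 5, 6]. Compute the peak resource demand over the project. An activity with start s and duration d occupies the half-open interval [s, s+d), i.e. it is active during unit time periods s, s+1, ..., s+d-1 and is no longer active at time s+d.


Each activity i is active on [start_i, start_i + duration_i).
Compute total resource usage per time slot:
  t=0: active resources = [], total = 0
  t=1: active resources = [6], total = 6
  t=2: active resources = [4, 6], total = 10
  t=3: active resources = [4, 6], total = 10
  t=4: active resources = [4, 3, 6], total = 13
  t=5: active resources = [4, 3, 5, 6], total = 18
  t=6: active resources = [4, 3, 5, 6], total = 18
  t=7: active resources = [4, 3], total = 7
Peak resource demand = 18

18


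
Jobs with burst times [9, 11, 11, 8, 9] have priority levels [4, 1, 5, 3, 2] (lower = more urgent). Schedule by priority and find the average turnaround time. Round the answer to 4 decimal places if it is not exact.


Sort by priority (ascending = highest first):
Order: [(1, 11), (2, 9), (3, 8), (4, 9), (5, 11)]
Completion times:
  Priority 1, burst=11, C=11
  Priority 2, burst=9, C=20
  Priority 3, burst=8, C=28
  Priority 4, burst=9, C=37
  Priority 5, burst=11, C=48
Average turnaround = 144/5 = 28.8

28.8


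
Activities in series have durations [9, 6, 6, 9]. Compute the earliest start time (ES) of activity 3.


Activity 3 starts after activities 1 through 2 complete.
Predecessor durations: [9, 6]
ES = 9 + 6 = 15

15


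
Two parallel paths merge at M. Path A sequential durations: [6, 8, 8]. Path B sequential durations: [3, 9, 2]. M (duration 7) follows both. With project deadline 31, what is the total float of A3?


Forward pass: ES(A3) = sum of predecessors on chain A = 14
EF = ES + duration = 14 + 8 = 22
Backward pass: LF(M) = deadline = 31; LS(M) = 31 - 7 = 24
LF(A3) = LS(M) - sum(successors on chain A) = 24 - 0 = 24
LS = LF - duration = 24 - 8 = 16
Total float = LS - ES = 16 - 14 = 2

2


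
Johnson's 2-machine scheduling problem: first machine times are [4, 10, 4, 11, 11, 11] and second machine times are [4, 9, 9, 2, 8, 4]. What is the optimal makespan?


Apply Johnson's rule:
  Group 1 (a <= b): [(1, 4, 4), (3, 4, 9)]
  Group 2 (a > b): [(2, 10, 9), (5, 11, 8), (6, 11, 4), (4, 11, 2)]
Optimal job order: [1, 3, 2, 5, 6, 4]
Schedule:
  Job 1: M1 done at 4, M2 done at 8
  Job 3: M1 done at 8, M2 done at 17
  Job 2: M1 done at 18, M2 done at 27
  Job 5: M1 done at 29, M2 done at 37
  Job 6: M1 done at 40, M2 done at 44
  Job 4: M1 done at 51, M2 done at 53
Makespan = 53

53


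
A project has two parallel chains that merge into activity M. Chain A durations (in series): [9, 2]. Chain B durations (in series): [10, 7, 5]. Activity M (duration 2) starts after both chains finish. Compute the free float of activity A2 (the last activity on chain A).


ES(A2) = sum of predecessors on chain A = 9
EF(A2) = ES + duration = 9 + 2 = 11
Successor of A2 is M. ES(M) = max(sum(A), sum(B)) = max(11, 22) = 22
Free float = ES(successor) - EF(current) = 22 - 11 = 11

11


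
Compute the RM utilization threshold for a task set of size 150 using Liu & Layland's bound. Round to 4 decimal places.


Compute 2^(1/150) = 1.0046316744
Subtract 1: 1.0046316744 - 1 = 0.0046316744
Multiply by n: 150 * 0.0046316744 = 0.6947511600
Round to 4 dp: 0.6948

0.6948


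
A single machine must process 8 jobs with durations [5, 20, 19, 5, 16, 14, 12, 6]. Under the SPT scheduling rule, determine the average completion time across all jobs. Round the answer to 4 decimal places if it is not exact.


Sort jobs by processing time (SPT order): [5, 5, 6, 12, 14, 16, 19, 20]
Compute completion times sequentially:
  Job 1: processing = 5, completes at 5
  Job 2: processing = 5, completes at 10
  Job 3: processing = 6, completes at 16
  Job 4: processing = 12, completes at 28
  Job 5: processing = 14, completes at 42
  Job 6: processing = 16, completes at 58
  Job 7: processing = 19, completes at 77
  Job 8: processing = 20, completes at 97
Sum of completion times = 333
Average completion time = 333/8 = 41.625

41.625


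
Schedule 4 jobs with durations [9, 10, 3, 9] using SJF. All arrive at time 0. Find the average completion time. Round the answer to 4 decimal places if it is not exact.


SJF order (ascending): [3, 9, 9, 10]
Completion times:
  Job 1: burst=3, C=3
  Job 2: burst=9, C=12
  Job 3: burst=9, C=21
  Job 4: burst=10, C=31
Average completion = 67/4 = 16.75

16.75


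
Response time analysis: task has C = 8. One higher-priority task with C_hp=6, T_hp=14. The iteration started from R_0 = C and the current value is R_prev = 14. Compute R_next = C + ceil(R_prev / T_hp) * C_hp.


R_next = C + ceil(R_prev / T_hp) * C_hp
ceil(14 / 14) = ceil(1.0) = 1
Interference = 1 * 6 = 6
R_next = 8 + 6 = 14
R_next = R_prev, so the iteration has converged (response time = 14).

14


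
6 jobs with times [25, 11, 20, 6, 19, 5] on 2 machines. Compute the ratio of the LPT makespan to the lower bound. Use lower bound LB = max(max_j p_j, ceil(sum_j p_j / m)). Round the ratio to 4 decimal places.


LPT order: [25, 20, 19, 11, 6, 5]
Machine loads after assignment: [42, 44]
LPT makespan = 44
Lower bound = max(max_job, ceil(total/2)) = max(25, 43) = 43
Ratio = 44 / 43 = 1.0233

1.0233


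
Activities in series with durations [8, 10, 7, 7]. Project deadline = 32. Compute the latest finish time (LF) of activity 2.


LF(activity 2) = deadline - sum of successor durations
Successors: activities 3 through 4 with durations [7, 7]
Sum of successor durations = 14
LF = 32 - 14 = 18

18


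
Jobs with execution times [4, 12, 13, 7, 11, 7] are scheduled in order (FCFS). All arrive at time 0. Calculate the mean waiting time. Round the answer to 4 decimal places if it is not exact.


FCFS order (as given): [4, 12, 13, 7, 11, 7]
Waiting times:
  Job 1: wait = 0
  Job 2: wait = 4
  Job 3: wait = 16
  Job 4: wait = 29
  Job 5: wait = 36
  Job 6: wait = 47
Sum of waiting times = 132
Average waiting time = 132/6 = 22.0

22.0


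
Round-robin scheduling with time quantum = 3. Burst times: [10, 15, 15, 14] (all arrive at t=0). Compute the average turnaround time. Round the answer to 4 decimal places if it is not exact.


Time quantum = 3
Execution trace:
  J1 runs 3 units, time = 3
  J2 runs 3 units, time = 6
  J3 runs 3 units, time = 9
  J4 runs 3 units, time = 12
  J1 runs 3 units, time = 15
  J2 runs 3 units, time = 18
  J3 runs 3 units, time = 21
  J4 runs 3 units, time = 24
  J1 runs 3 units, time = 27
  J2 runs 3 units, time = 30
  J3 runs 3 units, time = 33
  J4 runs 3 units, time = 36
  J1 runs 1 units, time = 37
  J2 runs 3 units, time = 40
  J3 runs 3 units, time = 43
  J4 runs 3 units, time = 46
  J2 runs 3 units, time = 49
  J3 runs 3 units, time = 52
  J4 runs 2 units, time = 54
Finish times: [37, 49, 52, 54]
Average turnaround = 192/4 = 48.0

48.0


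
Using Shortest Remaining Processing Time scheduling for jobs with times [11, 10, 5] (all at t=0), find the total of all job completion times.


Since all jobs arrive at t=0, SRPT equals SPT ordering.
SPT order: [5, 10, 11]
Completion times:
  Job 1: p=5, C=5
  Job 2: p=10, C=15
  Job 3: p=11, C=26
Total completion time = 5 + 15 + 26 = 46

46


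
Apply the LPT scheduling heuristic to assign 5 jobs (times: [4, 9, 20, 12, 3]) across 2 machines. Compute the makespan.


Sort jobs in decreasing order (LPT): [20, 12, 9, 4, 3]
Assign each job to the least loaded machine:
  Machine 1: jobs [20, 4], load = 24
  Machine 2: jobs [12, 9, 3], load = 24
Makespan = max load = 24

24


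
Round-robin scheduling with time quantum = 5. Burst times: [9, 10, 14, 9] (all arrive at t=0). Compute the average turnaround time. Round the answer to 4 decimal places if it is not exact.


Time quantum = 5
Execution trace:
  J1 runs 5 units, time = 5
  J2 runs 5 units, time = 10
  J3 runs 5 units, time = 15
  J4 runs 5 units, time = 20
  J1 runs 4 units, time = 24
  J2 runs 5 units, time = 29
  J3 runs 5 units, time = 34
  J4 runs 4 units, time = 38
  J3 runs 4 units, time = 42
Finish times: [24, 29, 42, 38]
Average turnaround = 133/4 = 33.25

33.25


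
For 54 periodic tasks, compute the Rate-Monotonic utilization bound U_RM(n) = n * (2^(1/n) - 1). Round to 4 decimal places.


Compute 2^(1/54) = 1.0129187947
Subtract 1: 1.0129187947 - 1 = 0.0129187947
Multiply by n: 54 * 0.0129187947 = 0.6976149138
Round to 4 dp: 0.6976

0.6976


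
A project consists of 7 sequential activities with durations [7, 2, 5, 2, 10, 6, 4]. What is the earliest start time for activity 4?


Activity 4 starts after activities 1 through 3 complete.
Predecessor durations: [7, 2, 5]
ES = 7 + 2 + 5 = 14

14


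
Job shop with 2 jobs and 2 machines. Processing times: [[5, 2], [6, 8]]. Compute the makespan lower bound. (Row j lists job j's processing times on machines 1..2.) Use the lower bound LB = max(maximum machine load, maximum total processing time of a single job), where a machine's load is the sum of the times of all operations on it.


Machine loads:
  Machine 1: 5 + 6 = 11
  Machine 2: 2 + 8 = 10
Max machine load = 11
Job totals:
  Job 1: 7
  Job 2: 14
Max job total = 14
Lower bound = max(11, 14) = 14

14


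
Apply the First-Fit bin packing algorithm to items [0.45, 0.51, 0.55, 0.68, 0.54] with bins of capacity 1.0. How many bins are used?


Place items sequentially using First-Fit:
  Item 0.45 -> new Bin 1
  Item 0.51 -> Bin 1 (now 0.96)
  Item 0.55 -> new Bin 2
  Item 0.68 -> new Bin 3
  Item 0.54 -> new Bin 4
Total bins used = 4

4


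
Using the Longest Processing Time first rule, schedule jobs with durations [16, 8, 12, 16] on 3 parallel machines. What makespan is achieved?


Sort jobs in decreasing order (LPT): [16, 16, 12, 8]
Assign each job to the least loaded machine:
  Machine 1: jobs [16], load = 16
  Machine 2: jobs [16], load = 16
  Machine 3: jobs [12, 8], load = 20
Makespan = max load = 20

20


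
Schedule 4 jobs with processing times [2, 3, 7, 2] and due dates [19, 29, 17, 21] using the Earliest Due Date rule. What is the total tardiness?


Sort by due date (EDD order): [(7, 17), (2, 19), (2, 21), (3, 29)]
Compute completion times and tardiness:
  Job 1: p=7, d=17, C=7, tardiness=max(0,7-17)=0
  Job 2: p=2, d=19, C=9, tardiness=max(0,9-19)=0
  Job 3: p=2, d=21, C=11, tardiness=max(0,11-21)=0
  Job 4: p=3, d=29, C=14, tardiness=max(0,14-29)=0
Total tardiness = 0

0


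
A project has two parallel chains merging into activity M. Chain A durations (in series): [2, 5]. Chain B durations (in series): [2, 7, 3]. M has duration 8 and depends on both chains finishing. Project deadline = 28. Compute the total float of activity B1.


Forward pass: ES(B1) = sum of predecessors on chain B = 0
EF = ES + duration = 0 + 2 = 2
Backward pass: LF(M) = deadline = 28; LS(M) = 28 - 8 = 20
LF(B1) = LS(M) - sum(successors on chain B) = 20 - 10 = 10
LS = LF - duration = 10 - 2 = 8
Total float = LS - ES = 8 - 0 = 8

8


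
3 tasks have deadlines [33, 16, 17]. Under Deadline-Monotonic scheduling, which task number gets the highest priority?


Sort tasks by relative deadline (ascending):
  Task 2: deadline = 16
  Task 3: deadline = 17
  Task 1: deadline = 33
Priority order (highest first): [2, 3, 1]
Highest priority task = 2

2


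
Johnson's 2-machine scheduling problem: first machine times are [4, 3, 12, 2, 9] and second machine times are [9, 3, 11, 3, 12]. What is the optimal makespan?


Apply Johnson's rule:
  Group 1 (a <= b): [(4, 2, 3), (2, 3, 3), (1, 4, 9), (5, 9, 12)]
  Group 2 (a > b): [(3, 12, 11)]
Optimal job order: [4, 2, 1, 5, 3]
Schedule:
  Job 4: M1 done at 2, M2 done at 5
  Job 2: M1 done at 5, M2 done at 8
  Job 1: M1 done at 9, M2 done at 18
  Job 5: M1 done at 18, M2 done at 30
  Job 3: M1 done at 30, M2 done at 41
Makespan = 41

41


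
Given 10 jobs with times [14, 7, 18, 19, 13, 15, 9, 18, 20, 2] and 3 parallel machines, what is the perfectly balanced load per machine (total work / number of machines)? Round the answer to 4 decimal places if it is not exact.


Total processing time = 14 + 7 + 18 + 19 + 13 + 15 + 9 + 18 + 20 + 2 = 135
Number of machines = 3
Ideal balanced load = 135 / 3 = 45.0

45.0


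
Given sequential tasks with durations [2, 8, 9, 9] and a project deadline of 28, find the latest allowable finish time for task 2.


LF(activity 2) = deadline - sum of successor durations
Successors: activities 3 through 4 with durations [9, 9]
Sum of successor durations = 18
LF = 28 - 18 = 10

10


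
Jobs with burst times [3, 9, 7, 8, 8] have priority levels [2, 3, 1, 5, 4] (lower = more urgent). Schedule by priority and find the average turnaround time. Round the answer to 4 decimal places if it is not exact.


Sort by priority (ascending = highest first):
Order: [(1, 7), (2, 3), (3, 9), (4, 8), (5, 8)]
Completion times:
  Priority 1, burst=7, C=7
  Priority 2, burst=3, C=10
  Priority 3, burst=9, C=19
  Priority 4, burst=8, C=27
  Priority 5, burst=8, C=35
Average turnaround = 98/5 = 19.6

19.6


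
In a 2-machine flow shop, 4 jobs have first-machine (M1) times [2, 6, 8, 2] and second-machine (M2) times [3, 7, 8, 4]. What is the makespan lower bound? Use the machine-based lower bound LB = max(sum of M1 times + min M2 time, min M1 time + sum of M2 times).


LB1 = sum(M1 times) + min(M2 times) = 18 + 3 = 21
LB2 = min(M1 times) + sum(M2 times) = 2 + 22 = 24
Lower bound = max(LB1, LB2) = max(21, 24) = 24

24


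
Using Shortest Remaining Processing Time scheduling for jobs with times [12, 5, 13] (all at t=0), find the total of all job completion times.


Since all jobs arrive at t=0, SRPT equals SPT ordering.
SPT order: [5, 12, 13]
Completion times:
  Job 1: p=5, C=5
  Job 2: p=12, C=17
  Job 3: p=13, C=30
Total completion time = 5 + 17 + 30 = 52

52


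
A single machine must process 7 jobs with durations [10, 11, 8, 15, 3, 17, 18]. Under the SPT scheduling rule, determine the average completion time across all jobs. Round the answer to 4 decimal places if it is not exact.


Sort jobs by processing time (SPT order): [3, 8, 10, 11, 15, 17, 18]
Compute completion times sequentially:
  Job 1: processing = 3, completes at 3
  Job 2: processing = 8, completes at 11
  Job 3: processing = 10, completes at 21
  Job 4: processing = 11, completes at 32
  Job 5: processing = 15, completes at 47
  Job 6: processing = 17, completes at 64
  Job 7: processing = 18, completes at 82
Sum of completion times = 260
Average completion time = 260/7 = 37.1429

37.1429


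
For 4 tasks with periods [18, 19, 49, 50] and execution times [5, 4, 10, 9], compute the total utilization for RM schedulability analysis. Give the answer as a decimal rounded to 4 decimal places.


Compute individual utilizations (exact fractions):
  Task 1: C/T = 5/18 (approx. 0.2778)
  Task 2: C/T = 4/19 (approx. 0.2105)
  Task 3: C/T = 10/49 (approx. 0.2041)
  Task 4: C/T = 9/50 (approx. 0.18)
Total utilization U = 5/18 + 4/19 + 10/49 + 9/50 = 182743/209475
Rounded to 4 decimal places: U = 0.8724
RM (Liu & Layland) bound for 4 tasks = 0.756828; compare with U = 182743/209475 (approx. 0.872386)
bound < U <= 1, so the RM sufficient condition is not met (inconclusive; an exact test such as response-time analysis is needed).

0.8724


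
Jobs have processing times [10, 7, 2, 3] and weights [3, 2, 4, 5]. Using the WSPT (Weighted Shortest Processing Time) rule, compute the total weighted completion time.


Compute p/w ratios and sort ascending (WSPT): [(2, 4), (3, 5), (10, 3), (7, 2)]
Compute weighted completion times:
  Job (p=2,w=4): C=2, w*C=4*2=8
  Job (p=3,w=5): C=5, w*C=5*5=25
  Job (p=10,w=3): C=15, w*C=3*15=45
  Job (p=7,w=2): C=22, w*C=2*22=44
Total weighted completion time = 122

122


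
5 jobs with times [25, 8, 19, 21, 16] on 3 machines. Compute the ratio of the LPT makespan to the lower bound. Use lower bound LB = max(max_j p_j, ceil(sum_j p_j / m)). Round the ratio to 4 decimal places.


LPT order: [25, 21, 19, 16, 8]
Machine loads after assignment: [25, 29, 35]
LPT makespan = 35
Lower bound = max(max_job, ceil(total/3)) = max(25, 30) = 30
Ratio = 35 / 30 = 1.1667

1.1667


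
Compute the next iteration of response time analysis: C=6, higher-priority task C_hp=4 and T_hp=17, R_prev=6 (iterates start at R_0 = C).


R_next = C + ceil(R_prev / T_hp) * C_hp
ceil(6 / 17) = ceil(0.3529) = 1
Interference = 1 * 4 = 4
R_next = 6 + 4 = 10

10


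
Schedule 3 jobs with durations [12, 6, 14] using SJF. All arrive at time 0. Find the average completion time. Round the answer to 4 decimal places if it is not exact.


SJF order (ascending): [6, 12, 14]
Completion times:
  Job 1: burst=6, C=6
  Job 2: burst=12, C=18
  Job 3: burst=14, C=32
Average completion = 56/3 = 18.6667

18.6667


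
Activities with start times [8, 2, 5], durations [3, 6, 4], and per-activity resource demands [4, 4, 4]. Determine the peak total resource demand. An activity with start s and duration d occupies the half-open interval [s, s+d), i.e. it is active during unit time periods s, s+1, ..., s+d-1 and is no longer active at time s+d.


Each activity i is active on [start_i, start_i + duration_i).
Compute total resource usage per time slot:
  t=0: active resources = [], total = 0
  t=1: active resources = [], total = 0
  t=2: active resources = [4], total = 4
  t=3: active resources = [4], total = 4
  t=4: active resources = [4], total = 4
  t=5: active resources = [4, 4], total = 8
  t=6: active resources = [4, 4], total = 8
  t=7: active resources = [4, 4], total = 8
  t=8: active resources = [4, 4], total = 8
  t=9: active resources = [4], total = 4
  t=10: active resources = [4], total = 4
Peak resource demand = 8

8
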